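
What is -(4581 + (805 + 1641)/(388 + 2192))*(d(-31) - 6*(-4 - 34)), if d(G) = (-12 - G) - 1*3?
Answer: -721106986/645 ≈ -1.1180e+6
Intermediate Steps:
d(G) = -15 - G (d(G) = (-12 - G) - 3 = -15 - G)
-(4581 + (805 + 1641)/(388 + 2192))*(d(-31) - 6*(-4 - 34)) = -(4581 + (805 + 1641)/(388 + 2192))*((-15 - 1*(-31)) - 6*(-4 - 34)) = -(4581 + 2446/2580)*((-15 + 31) - 6*(-38)) = -(4581 + 2446*(1/2580))*(16 + 228) = -(4581 + 1223/1290)*244 = -5910713*244/1290 = -1*721106986/645 = -721106986/645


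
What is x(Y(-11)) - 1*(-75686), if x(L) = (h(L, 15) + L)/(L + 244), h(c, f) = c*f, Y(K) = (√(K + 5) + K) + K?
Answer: 621747482/8215 + 1952*I*√6/24645 ≈ 75684.0 + 0.19401*I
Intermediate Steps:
Y(K) = √(5 + K) + 2*K (Y(K) = (√(5 + K) + K) + K = (K + √(5 + K)) + K = √(5 + K) + 2*K)
x(L) = 16*L/(244 + L) (x(L) = (L*15 + L)/(L + 244) = (15*L + L)/(244 + L) = (16*L)/(244 + L) = 16*L/(244 + L))
x(Y(-11)) - 1*(-75686) = 16*(√(5 - 11) + 2*(-11))/(244 + (√(5 - 11) + 2*(-11))) - 1*(-75686) = 16*(√(-6) - 22)/(244 + (√(-6) - 22)) + 75686 = 16*(I*√6 - 22)/(244 + (I*√6 - 22)) + 75686 = 16*(-22 + I*√6)/(244 + (-22 + I*√6)) + 75686 = 16*(-22 + I*√6)/(222 + I*√6) + 75686 = 75686 + 16*(-22 + I*√6)/(222 + I*√6)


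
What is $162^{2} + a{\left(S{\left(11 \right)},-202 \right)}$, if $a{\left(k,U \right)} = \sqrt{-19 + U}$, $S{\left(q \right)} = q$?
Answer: $26244 + i \sqrt{221} \approx 26244.0 + 14.866 i$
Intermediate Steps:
$162^{2} + a{\left(S{\left(11 \right)},-202 \right)} = 162^{2} + \sqrt{-19 - 202} = 26244 + \sqrt{-221} = 26244 + i \sqrt{221}$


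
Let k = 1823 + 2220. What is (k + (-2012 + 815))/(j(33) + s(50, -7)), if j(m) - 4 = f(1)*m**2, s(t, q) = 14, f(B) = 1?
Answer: 2846/1107 ≈ 2.5709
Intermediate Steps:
k = 4043
j(m) = 4 + m**2 (j(m) = 4 + 1*m**2 = 4 + m**2)
(k + (-2012 + 815))/(j(33) + s(50, -7)) = (4043 + (-2012 + 815))/((4 + 33**2) + 14) = (4043 - 1197)/((4 + 1089) + 14) = 2846/(1093 + 14) = 2846/1107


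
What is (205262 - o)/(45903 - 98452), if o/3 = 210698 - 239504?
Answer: -291680/52549 ≈ -5.5506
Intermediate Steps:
o = -86418 (o = 3*(210698 - 239504) = 3*(-28806) = -86418)
(205262 - o)/(45903 - 98452) = (205262 - 1*(-86418))/(45903 - 98452) = (205262 + 86418)/(-52549) = 291680*(-1/52549) = -291680/52549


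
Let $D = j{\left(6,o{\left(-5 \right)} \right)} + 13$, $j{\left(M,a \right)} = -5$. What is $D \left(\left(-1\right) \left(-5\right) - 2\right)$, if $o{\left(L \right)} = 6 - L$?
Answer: $24$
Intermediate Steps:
$D = 8$ ($D = -5 + 13 = 8$)
$D \left(\left(-1\right) \left(-5\right) - 2\right) = 8 \left(\left(-1\right) \left(-5\right) - 2\right) = 8 \left(5 - 2\right) = 8 \cdot 3 = 24$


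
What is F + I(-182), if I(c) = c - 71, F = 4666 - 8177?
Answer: -3764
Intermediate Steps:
F = -3511
I(c) = -71 + c
F + I(-182) = -3511 + (-71 - 182) = -3511 - 253 = -3764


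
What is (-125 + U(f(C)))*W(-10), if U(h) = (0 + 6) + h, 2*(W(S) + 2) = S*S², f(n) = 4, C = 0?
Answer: 57730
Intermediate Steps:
W(S) = -2 + S³/2 (W(S) = -2 + (S*S²)/2 = -2 + S³/2)
U(h) = 6 + h
(-125 + U(f(C)))*W(-10) = (-125 + (6 + 4))*(-2 + (½)*(-10)³) = (-125 + 10)*(-2 + (½)*(-1000)) = -115*(-2 - 500) = -115*(-502) = 57730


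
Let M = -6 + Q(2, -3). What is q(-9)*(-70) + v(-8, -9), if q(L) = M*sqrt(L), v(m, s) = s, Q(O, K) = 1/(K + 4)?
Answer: -9 + 1050*I ≈ -9.0 + 1050.0*I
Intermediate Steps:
Q(O, K) = 1/(4 + K)
M = -5 (M = -6 + 1/(4 - 3) = -6 + 1/1 = -6 + 1 = -5)
q(L) = -5*sqrt(L)
q(-9)*(-70) + v(-8, -9) = -15*I*(-70) - 9 = 1050*I - 9 = -9 + 1050*I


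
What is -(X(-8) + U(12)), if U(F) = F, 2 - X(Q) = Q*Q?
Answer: 50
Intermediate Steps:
X(Q) = 2 - Q**2 (X(Q) = 2 - Q*Q = 2 - Q**2)
-(X(-8) + U(12)) = -((2 - 1*(-8)**2) + 12) = -((2 - 1*64) + 12) = -((2 - 64) + 12) = -(-62 + 12) = -1*(-50) = 50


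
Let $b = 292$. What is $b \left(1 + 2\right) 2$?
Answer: $1752$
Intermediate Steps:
$b \left(1 + 2\right) 2 = 292 \left(1 + 2\right) 2 = 292 \cdot 3 \cdot 2 = 292 \cdot 6 = 1752$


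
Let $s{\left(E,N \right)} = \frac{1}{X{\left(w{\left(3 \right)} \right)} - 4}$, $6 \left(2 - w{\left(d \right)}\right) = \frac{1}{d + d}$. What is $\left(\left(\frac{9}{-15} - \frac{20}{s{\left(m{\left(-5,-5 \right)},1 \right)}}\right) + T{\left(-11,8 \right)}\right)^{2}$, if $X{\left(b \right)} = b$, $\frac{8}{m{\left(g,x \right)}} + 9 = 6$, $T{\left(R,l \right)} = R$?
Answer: $\frac{1697809}{2025} \approx 838.42$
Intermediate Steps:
$w{\left(d \right)} = 2 - \frac{1}{12 d}$ ($w{\left(d \right)} = 2 - \frac{1}{6 \left(d + d\right)} = 2 - \frac{1}{6 \cdot 2 d} = 2 - \frac{\frac{1}{2} \frac{1}{d}}{6} = 2 - \frac{1}{12 d}$)
$m{\left(g,x \right)} = - \frac{8}{3}$ ($m{\left(g,x \right)} = \frac{8}{-9 + 6} = \frac{8}{-3} = 8 \left(- \frac{1}{3}\right) = - \frac{8}{3}$)
$s{\left(E,N \right)} = - \frac{36}{73}$ ($s{\left(E,N \right)} = \frac{1}{\left(2 - \frac{1}{12 \cdot 3}\right) - 4} = \frac{1}{\left(2 - \frac{1}{36}\right) - 4} = \frac{1}{\frac{71}{36} - 4} = \frac{1}{- \frac{73}{36}} = - \frac{36}{73}$)
$\left(\left(\frac{9}{-15} - \frac{20}{s{\left(m{\left(-5,-5 \right)},1 \right)}}\right) + T{\left(-11,8 \right)}\right)^{2} = \left(\left(\frac{9}{-15} - \frac{20}{- \frac{36}{73}}\right) - 11\right)^{2} = \left(\left(9 \left(- \frac{1}{15}\right) - - \frac{365}{9}\right) - 11\right)^{2} = \left(\left(- \frac{3}{5} + \frac{365}{9}\right) - 11\right)^{2} = \left(\frac{1798}{45} - 11\right)^{2} = \left(\frac{1303}{45}\right)^{2} = \frac{1697809}{2025}$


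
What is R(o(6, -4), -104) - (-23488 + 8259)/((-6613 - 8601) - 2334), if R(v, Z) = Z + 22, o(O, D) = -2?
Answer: -1454165/17548 ≈ -82.868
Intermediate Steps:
R(v, Z) = 22 + Z
R(o(6, -4), -104) - (-23488 + 8259)/((-6613 - 8601) - 2334) = (22 - 104) - (-23488 + 8259)/((-6613 - 8601) - 2334) = -82 - (-15229)/(-15214 - 2334) = -82 - (-15229)/(-17548) = -82 - (-15229)*(-1)/17548 = -82 - 1*15229/17548 = -82 - 15229/17548 = -1454165/17548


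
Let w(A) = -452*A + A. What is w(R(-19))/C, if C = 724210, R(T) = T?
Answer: 8569/724210 ≈ 0.011832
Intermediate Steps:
w(A) = -451*A
w(R(-19))/C = -451*(-19)/724210 = 8569*(1/724210) = 8569/724210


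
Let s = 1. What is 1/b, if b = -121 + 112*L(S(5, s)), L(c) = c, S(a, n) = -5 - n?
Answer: -1/793 ≈ -0.0012610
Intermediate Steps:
b = -793 (b = -121 + 112*(-5 - 1*1) = -121 + 112*(-5 - 1) = -121 + 112*(-6) = -121 - 672 = -793)
1/b = 1/(-793) = -1/793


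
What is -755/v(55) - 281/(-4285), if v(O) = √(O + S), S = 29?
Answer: 281/4285 - 755*√21/42 ≈ -82.312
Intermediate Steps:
v(O) = √(29 + O) (v(O) = √(O + 29) = √(29 + O))
-755/v(55) - 281/(-4285) = -755/√(29 + 55) - 281/(-4285) = -755*√21/42 - 281*(-1/4285) = -755*√21/42 + 281/4285 = 281/4285 - 755*√21/42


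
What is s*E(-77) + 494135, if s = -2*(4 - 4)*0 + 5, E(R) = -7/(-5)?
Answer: 494142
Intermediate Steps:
E(R) = 7/5 (E(R) = -7*(-⅕) = 7/5)
s = 5 (s = -0*0 + 5 = -2*0 + 5 = 0 + 5 = 5)
s*E(-77) + 494135 = 5*(7/5) + 494135 = 7 + 494135 = 494142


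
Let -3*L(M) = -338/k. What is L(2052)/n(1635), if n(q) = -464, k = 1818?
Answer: -169/1265328 ≈ -0.00013356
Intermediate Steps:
L(M) = 169/2727 (L(M) = -(-338)/(3*1818) = -⅓*(-169/909) = 169/2727)
L(2052)/n(1635) = (169/2727)/(-464) = (169/2727)*(-1/464) = -169/1265328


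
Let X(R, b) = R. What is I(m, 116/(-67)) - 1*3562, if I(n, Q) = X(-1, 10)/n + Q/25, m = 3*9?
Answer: -161096257/45225 ≈ -3562.1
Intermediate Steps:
m = 27
I(n, Q) = -1/n + Q/25
I(m, 116/(-67)) - 1*3562 = (-1/27 + (116/(-67))/25) - 1*3562 = (-1*1/27 + (116*(-1/67))/25) - 3562 = (-1/27 + (1/25)*(-116/67)) - 3562 = (-1/27 - 116/1675) - 3562 = -4807/45225 - 3562 = -161096257/45225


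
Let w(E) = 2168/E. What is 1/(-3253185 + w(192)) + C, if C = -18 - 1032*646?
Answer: -52052601110634/78076169 ≈ -6.6669e+5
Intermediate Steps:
C = -666690 (C = -18 - 666672 = -666690)
1/(-3253185 + w(192)) + C = 1/(-3253185 + 2168/192) - 666690 = 1/(-3253185 + 2168*(1/192)) - 666690 = 1/(-3253185 + 271/24) - 666690 = 1/(-78076169/24) - 666690 = -24/78076169 - 666690 = -52052601110634/78076169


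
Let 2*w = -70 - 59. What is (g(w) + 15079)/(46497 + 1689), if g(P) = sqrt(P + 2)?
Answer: 15079/48186 + 5*I*sqrt(10)/96372 ≈ 0.31293 + 0.00016407*I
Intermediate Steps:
w = -129/2 (w = (-70 - 59)/2 = (1/2)*(-129) = -129/2 ≈ -64.500)
g(P) = sqrt(2 + P)
(g(w) + 15079)/(46497 + 1689) = (sqrt(2 - 129/2) + 15079)/(46497 + 1689) = (sqrt(-125/2) + 15079)/48186 = (5*I*sqrt(10)/2 + 15079)*(1/48186) = (15079 + 5*I*sqrt(10)/2)*(1/48186) = 15079/48186 + 5*I*sqrt(10)/96372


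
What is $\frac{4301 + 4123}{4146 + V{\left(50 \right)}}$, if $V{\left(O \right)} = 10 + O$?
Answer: $\frac{1404}{701} \approx 2.0029$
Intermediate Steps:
$\frac{4301 + 4123}{4146 + V{\left(50 \right)}} = \frac{4301 + 4123}{4146 + \left(10 + 50\right)} = \frac{8424}{4146 + 60} = \frac{8424}{4206} = 8424 \cdot \frac{1}{4206} = \frac{1404}{701}$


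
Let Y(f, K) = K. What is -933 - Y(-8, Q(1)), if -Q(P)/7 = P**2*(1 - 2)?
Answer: -940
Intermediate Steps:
Q(P) = 7*P**2 (Q(P) = -7*P**2*(1 - 2) = -7*P**2*(-1) = -(-7)*P**2 = 7*P**2)
-933 - Y(-8, Q(1)) = -933 - 7*1**2 = -933 - 7 = -940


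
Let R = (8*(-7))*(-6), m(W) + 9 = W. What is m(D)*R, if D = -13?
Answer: -7392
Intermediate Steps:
m(W) = -9 + W
R = 336 (R = -56*(-6) = 336)
m(D)*R = (-9 - 13)*336 = -22*336 = -7392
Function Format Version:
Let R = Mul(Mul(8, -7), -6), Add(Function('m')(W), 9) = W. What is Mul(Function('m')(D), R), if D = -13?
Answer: -7392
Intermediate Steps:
Function('m')(W) = Add(-9, W)
R = 336 (R = Mul(-56, -6) = 336)
Mul(Function('m')(D), R) = Mul(Add(-9, -13), 336) = Mul(-22, 336) = -7392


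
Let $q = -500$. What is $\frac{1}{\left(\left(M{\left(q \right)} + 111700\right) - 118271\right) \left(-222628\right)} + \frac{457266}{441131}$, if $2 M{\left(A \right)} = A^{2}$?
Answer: $\frac{12056097667478461}{11630688527786972} \approx 1.0366$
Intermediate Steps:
$M{\left(A \right)} = \frac{A^{2}}{2}$
$\frac{1}{\left(\left(M{\left(q \right)} + 111700\right) - 118271\right) \left(-222628\right)} + \frac{457266}{441131} = \frac{1}{\left(\left(\frac{\left(-500\right)^{2}}{2} + 111700\right) - 118271\right) \left(-222628\right)} + \frac{457266}{441131} = \frac{1}{\left(\frac{1}{2} \cdot 250000 + 111700\right) - 118271} \left(- \frac{1}{222628}\right) + 457266 \cdot \frac{1}{441131} = \frac{1}{\left(125000 + 111700\right) - 118271} \left(- \frac{1}{222628}\right) + \frac{457266}{441131} = \frac{1}{236700 - 118271} \left(- \frac{1}{222628}\right) + \frac{457266}{441131} = \frac{1}{118429} \left(- \frac{1}{222628}\right) + \frac{457266}{441131} = - \frac{1}{26365611412} + \frac{457266}{441131} = \frac{12056097667478461}{11630688527786972}$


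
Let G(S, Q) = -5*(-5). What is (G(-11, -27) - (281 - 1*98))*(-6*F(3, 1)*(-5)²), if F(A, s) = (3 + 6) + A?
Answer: 284400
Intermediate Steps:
F(A, s) = 9 + A
G(S, Q) = 25
(G(-11, -27) - (281 - 1*98))*(-6*F(3, 1)*(-5)²) = (25 - (281 - 1*98))*(-6*(9 + 3)*(-5)²) = (25 - (281 - 98))*(-6*12*25) = (25 - 1*183)*(-72*25) = (25 - 183)*(-1800) = -158*(-1800) = 284400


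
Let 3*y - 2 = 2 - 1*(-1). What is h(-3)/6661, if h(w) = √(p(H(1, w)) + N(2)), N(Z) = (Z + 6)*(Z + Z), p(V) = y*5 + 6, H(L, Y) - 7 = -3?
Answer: √417/19983 ≈ 0.0010219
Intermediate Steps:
H(L, Y) = 4 (H(L, Y) = 7 - 3 = 4)
y = 5/3 (y = ⅔ + (2 - 1*(-1))/3 = ⅔ + (2 + 1)/3 = ⅔ + (⅓)*3 = ⅔ + 1 = 5/3 ≈ 1.6667)
p(V) = 43/3 (p(V) = (5/3)*5 + 6 = 25/3 + 6 = 43/3)
N(Z) = 2*Z*(6 + Z) (N(Z) = (6 + Z)*(2*Z) = 2*Z*(6 + Z))
h(w) = √417/3 (h(w) = √(43/3 + 2*2*(6 + 2)) = √(43/3 + 2*2*8) = √(43/3 + 32) = √(139/3) = √417/3)
h(-3)/6661 = (√417/3)/6661 = (√417/3)*(1/6661) = √417/19983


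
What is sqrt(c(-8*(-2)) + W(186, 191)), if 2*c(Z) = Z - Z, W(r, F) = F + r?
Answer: sqrt(377) ≈ 19.416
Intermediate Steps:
c(Z) = 0 (c(Z) = (Z - Z)/2 = (1/2)*0 = 0)
sqrt(c(-8*(-2)) + W(186, 191)) = sqrt(0 + (191 + 186)) = sqrt(0 + 377) = sqrt(377)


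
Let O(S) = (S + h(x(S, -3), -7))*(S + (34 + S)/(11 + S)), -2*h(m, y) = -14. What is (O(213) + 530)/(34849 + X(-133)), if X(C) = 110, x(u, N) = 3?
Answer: 2667425/1957704 ≈ 1.3625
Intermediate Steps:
h(m, y) = 7 (h(m, y) = -1/2*(-14) = 7)
O(S) = (7 + S)*(S + (34 + S)/(11 + S)) (O(S) = (S + 7)*(S + (34 + S)/(11 + S)) = (7 + S)*(S + (34 + S)/(11 + S)))
(O(213) + 530)/(34849 + X(-133)) = ((238 + 213**3 + 19*213**2 + 118*213)/(11 + 213) + 530)/(34849 + 110) = ((238 + 9663597 + 19*45369 + 25134)/224 + 530)/34959 = ((238 + 9663597 + 862011 + 25134)/224 + 530)*(1/34959) = ((1/224)*10550980 + 530)*(1/34959) = (2637745/56 + 530)*(1/34959) = (2667425/56)*(1/34959) = 2667425/1957704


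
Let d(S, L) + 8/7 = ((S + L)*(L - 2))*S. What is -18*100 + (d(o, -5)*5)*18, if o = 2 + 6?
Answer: -119160/7 ≈ -17023.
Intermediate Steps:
o = 8
d(S, L) = -8/7 + S*(-2 + L)*(L + S) (d(S, L) = -8/7 + ((S + L)*(L - 2))*S = -8/7 + ((L + S)*(-2 + L))*S = -8/7 + ((-2 + L)*(L + S))*S = -8/7 + S*(-2 + L)*(L + S))
-18*100 + (d(o, -5)*5)*18 = -18*100 + ((-8/7 - 2*8² - 5*8² + 8*(-5)² - 2*(-5)*8)*5)*18 = -1800 + ((-8/7 - 2*64 - 5*64 + 8*25 + 80)*5)*18 = -1800 + ((-8/7 - 128 - 320 + 200 + 80)*5)*18 = -1800 - 1184/7*5*18 = -1800 - 5920/7*18 = -1800 - 106560/7 = -119160/7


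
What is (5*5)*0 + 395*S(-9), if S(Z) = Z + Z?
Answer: -7110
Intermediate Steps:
S(Z) = 2*Z
(5*5)*0 + 395*S(-9) = (5*5)*0 + 395*(2*(-9)) = 25*0 + 395*(-18) = 0 - 7110 = -7110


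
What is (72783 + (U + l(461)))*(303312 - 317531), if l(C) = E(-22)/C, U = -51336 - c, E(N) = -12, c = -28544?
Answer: -327688784741/461 ≈ -7.1082e+8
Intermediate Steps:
U = -22792 (U = -51336 - 1*(-28544) = -51336 + 28544 = -22792)
l(C) = -12/C
(72783 + (U + l(461)))*(303312 - 317531) = (72783 + (-22792 - 12/461))*(303312 - 317531) = (72783 + (-22792 - 12*1/461))*(-14219) = (72783 + (-22792 - 12/461))*(-14219) = (72783 - 10507124/461)*(-14219) = (23045839/461)*(-14219) = -327688784741/461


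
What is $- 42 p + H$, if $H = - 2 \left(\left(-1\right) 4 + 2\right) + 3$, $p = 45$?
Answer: $-1883$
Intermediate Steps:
$H = 7$ ($H = - 2 \left(-4 + 2\right) + 3 = \left(-2\right) \left(-2\right) + 3 = 4 + 3 = 7$)
$- 42 p + H = \left(-42\right) 45 + 7 = -1890 + 7 = -1883$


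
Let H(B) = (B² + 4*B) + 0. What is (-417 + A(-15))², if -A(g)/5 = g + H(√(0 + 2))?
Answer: 124704 + 14080*√2 ≈ 1.4462e+5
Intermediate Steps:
H(B) = B² + 4*B
A(g) = -5*g - 5*√2*(4 + √2) (A(g) = -5*(g + √(0 + 2)*(4 + √(0 + 2))) = -5*(g + √2*(4 + √2)) = -5*g - 5*√2*(4 + √2))
(-417 + A(-15))² = (-417 + (-10 - 20*√2 - 5*(-15)))² = (-417 + (-10 - 20*√2 + 75))² = (-417 + (65 - 20*√2))² = (-352 - 20*√2)²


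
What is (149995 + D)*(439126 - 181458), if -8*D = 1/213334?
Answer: 16490253840084463/426668 ≈ 3.8649e+10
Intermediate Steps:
D = -1/1706672 (D = -1/8/213334 = -1/8*1/213334 = -1/1706672 ≈ -5.8594e-7)
(149995 + D)*(439126 - 181458) = (149995 - 1/1706672)*(439126 - 181458) = (255992266639/1706672)*257668 = 16490253840084463/426668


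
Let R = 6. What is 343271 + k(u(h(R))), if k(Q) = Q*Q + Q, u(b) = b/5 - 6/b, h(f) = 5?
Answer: 8581771/25 ≈ 3.4327e+5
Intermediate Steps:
u(b) = -6/b + b/5 (u(b) = b*(⅕) - 6/b = b/5 - 6/b = -6/b + b/5)
k(Q) = Q + Q² (k(Q) = Q² + Q = Q + Q²)
343271 + k(u(h(R))) = 343271 + (-6/5 + (⅕)*5)*(1 + (-6/5 + (⅕)*5)) = 343271 + (-6*⅕ + 1)*(1 + (-6*⅕ + 1)) = 343271 + (-6/5 + 1)*(1 + (-6/5 + 1)) = 343271 - (1 - ⅕)/5 = 343271 - ⅕*⅘ = 343271 - 4/25 = 8581771/25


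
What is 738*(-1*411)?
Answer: -303318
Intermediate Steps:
738*(-1*411) = 738*(-411) = -303318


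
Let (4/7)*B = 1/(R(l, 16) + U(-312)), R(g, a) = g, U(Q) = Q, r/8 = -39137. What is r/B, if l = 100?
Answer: 37929344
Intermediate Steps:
r = -313096 (r = 8*(-39137) = -313096)
B = -7/848 (B = 7/(4*(100 - 312)) = (7/4)/(-212) = (7/4)*(-1/212) = -7/848 ≈ -0.0082547)
r/B = -313096/(-7/848) = -313096*(-848/7) = 37929344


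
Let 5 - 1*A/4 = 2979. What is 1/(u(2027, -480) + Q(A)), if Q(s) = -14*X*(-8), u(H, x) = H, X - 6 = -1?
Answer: 1/2587 ≈ 0.00038655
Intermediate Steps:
X = 5 (X = 6 - 1 = 5)
A = -11896 (A = 20 - 4*2979 = 20 - 11916 = -11896)
Q(s) = 560 (Q(s) = -14*5*(-8) = -70*(-8) = 560)
1/(u(2027, -480) + Q(A)) = 1/(2027 + 560) = 1/2587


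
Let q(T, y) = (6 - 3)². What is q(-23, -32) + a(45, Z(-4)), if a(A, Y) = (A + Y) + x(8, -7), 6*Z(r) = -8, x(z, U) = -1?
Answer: 155/3 ≈ 51.667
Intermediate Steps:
Z(r) = -4/3 (Z(r) = (⅙)*(-8) = -4/3)
a(A, Y) = -1 + A + Y (a(A, Y) = (A + Y) - 1 = -1 + A + Y)
q(T, y) = 9 (q(T, y) = 3² = 9)
q(-23, -32) + a(45, Z(-4)) = 9 + (-1 + 45 - 4/3) = 9 + 128/3 = 155/3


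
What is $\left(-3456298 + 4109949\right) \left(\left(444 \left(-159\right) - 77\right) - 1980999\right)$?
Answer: $-1341077454472$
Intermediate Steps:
$\left(-3456298 + 4109949\right) \left(\left(444 \left(-159\right) - 77\right) - 1980999\right) = 653651 \left(\left(-70596 - 77\right) - 1980999\right) = 653651 \left(-70673 - 1980999\right) = 653651 \left(-2051672\right) = -1341077454472$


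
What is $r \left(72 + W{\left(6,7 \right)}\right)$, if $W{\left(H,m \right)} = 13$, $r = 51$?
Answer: $4335$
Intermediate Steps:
$r \left(72 + W{\left(6,7 \right)}\right) = 51 \left(72 + 13\right) = 51 \cdot 85 = 4335$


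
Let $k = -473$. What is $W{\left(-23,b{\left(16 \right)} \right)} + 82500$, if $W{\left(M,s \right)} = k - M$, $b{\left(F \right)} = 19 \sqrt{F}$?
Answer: $82050$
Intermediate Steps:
$W{\left(M,s \right)} = -473 - M$
$W{\left(-23,b{\left(16 \right)} \right)} + 82500 = \left(-473 - -23\right) + 82500 = \left(-473 + 23\right) + 82500 = -450 + 82500 = 82050$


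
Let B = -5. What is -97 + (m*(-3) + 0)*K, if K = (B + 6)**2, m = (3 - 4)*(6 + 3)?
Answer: -70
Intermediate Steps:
m = -9 (m = -1*9 = -9)
K = 1 (K = (-5 + 6)**2 = 1**2 = 1)
-97 + (m*(-3) + 0)*K = -97 + (-9*(-3) + 0)*1 = -97 + (27 + 0)*1 = -97 + 27*1 = -97 + 27 = -70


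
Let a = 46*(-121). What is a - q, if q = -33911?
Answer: 28345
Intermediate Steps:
a = -5566
a - q = -5566 - 1*(-33911) = -5566 + 33911 = 28345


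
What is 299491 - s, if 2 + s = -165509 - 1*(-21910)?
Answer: 443092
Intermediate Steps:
s = -143601 (s = -2 + (-165509 - 1*(-21910)) = -2 + (-165509 + 21910) = -2 - 143599 = -143601)
299491 - s = 299491 - 1*(-143601) = 299491 + 143601 = 443092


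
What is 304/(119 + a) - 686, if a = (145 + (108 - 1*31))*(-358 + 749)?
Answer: -59627502/86921 ≈ -686.00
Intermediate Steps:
a = 86802 (a = (145 + (108 - 31))*391 = (145 + 77)*391 = 222*391 = 86802)
304/(119 + a) - 686 = 304/(119 + 86802) - 686 = 304/86921 - 686 = -59627502/86921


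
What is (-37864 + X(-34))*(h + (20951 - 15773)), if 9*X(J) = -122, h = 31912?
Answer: -12643906820/9 ≈ -1.4049e+9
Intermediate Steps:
X(J) = -122/9 (X(J) = (⅑)*(-122) = -122/9)
(-37864 + X(-34))*(h + (20951 - 15773)) = (-37864 - 122/9)*(31912 + (20951 - 15773)) = -340898*(31912 + 5178)/9 = -340898/9*37090 = -12643906820/9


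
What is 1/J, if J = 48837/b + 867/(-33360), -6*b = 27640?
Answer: -1536784/16331963 ≈ -0.094097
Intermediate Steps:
b = -13820/3 (b = -⅙*27640 = -13820/3 ≈ -4606.7)
J = -16331963/1536784 (J = 48837/(-13820/3) + 867/(-33360) = 48837*(-3/13820) + 867*(-1/33360) = -146511/13820 - 289/11120 = -16331963/1536784 ≈ -10.627)
1/J = 1/(-16331963/1536784) = -1536784/16331963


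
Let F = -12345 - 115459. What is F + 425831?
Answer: 298027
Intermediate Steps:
F = -127804
F + 425831 = -127804 + 425831 = 298027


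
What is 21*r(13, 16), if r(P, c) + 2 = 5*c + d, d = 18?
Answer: 2016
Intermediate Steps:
r(P, c) = 16 + 5*c (r(P, c) = -2 + (5*c + 18) = -2 + (18 + 5*c) = 16 + 5*c)
21*r(13, 16) = 21*(16 + 5*16) = 21*(16 + 80) = 21*96 = 2016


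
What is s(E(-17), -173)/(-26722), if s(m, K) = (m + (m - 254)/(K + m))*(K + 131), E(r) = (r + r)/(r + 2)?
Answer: 1005998/171087605 ≈ 0.0058800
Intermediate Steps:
E(r) = 2*r/(2 + r) (E(r) = (2*r)/(2 + r) = 2*r/(2 + r))
s(m, K) = (131 + K)*(m + (-254 + m)/(K + m)) (s(m, K) = (m + (-254 + m)/(K + m))*(131 + K) = (131 + K)*(m + (-254 + m)/(K + m)))
s(E(-17), -173)/(-26722) = ((-33274 - 254*(-173) + 131*(2*(-17)/(2 - 17)) + 131*(2*(-17)/(2 - 17))² - 173*1156/(2 - 17)² + (2*(-17)/(2 - 17))*(-173)² + 132*(-173)*(2*(-17)/(2 - 17)))/(-173 + 2*(-17)/(2 - 17)))/(-26722) = ((-33274 + 43942 + 131*(2*(-17)/(-15)) + 131*(2*(-17)/(-15))² - 173*(2*(-17)/(-15))² + (2*(-17)/(-15))*29929 + 132*(-173)*(2*(-17)/(-15)))/(-173 + 2*(-17)/(-15)))*(-1/26722) = ((-33274 + 43942 + 131*(2*(-17)*(-1/15)) + 131*(2*(-17)*(-1/15))² - 173*(2*(-17)*(-1/15))² + (2*(-17)*(-1/15))*29929 + 132*(-173)*(2*(-17)*(-1/15)))/(-173 + 2*(-17)*(-1/15)))*(-1/26722) = ((-33274 + 43942 + 131*(34/15) + 131*(34/15)² - 173*(34/15)² + (34/15)*29929 + 132*(-173)*(34/15))/(-173 + 34/15))*(-1/26722) = ((-33274 + 43942 + 4454/15 + 131*(1156/225) - 173*1156/225 + 1017586/15 - 258808/5)/(-2561/15))*(-1/26722) = -15*(-33274 + 43942 + 4454/15 + 151436/225 - 199988/225 + 1017586/15 - 258808/5)/2561*(-1/26722) = -15/2561*2011996/75*(-1/26722) = -2011996/12805*(-1/26722) = 1005998/171087605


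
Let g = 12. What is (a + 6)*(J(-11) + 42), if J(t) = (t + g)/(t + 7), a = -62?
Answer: -2338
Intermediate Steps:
J(t) = (12 + t)/(7 + t) (J(t) = (t + 12)/(t + 7) = (12 + t)/(7 + t))
(a + 6)*(J(-11) + 42) = (-62 + 6)*((12 - 11)/(7 - 11) + 42) = -56*(1/(-4) + 42) = -56*(-¼*1 + 42) = -56*(-¼ + 42) = -56*167/4 = -2338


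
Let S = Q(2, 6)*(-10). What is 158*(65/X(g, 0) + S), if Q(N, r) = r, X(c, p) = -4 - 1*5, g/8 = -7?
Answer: -95590/9 ≈ -10621.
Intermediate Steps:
g = -56 (g = 8*(-7) = -56)
X(c, p) = -9 (X(c, p) = -4 - 5 = -9)
S = -60 (S = 6*(-10) = -60)
158*(65/X(g, 0) + S) = 158*(65/(-9) - 60) = 158*(65*(-⅑) - 60) = 158*(-65/9 - 60) = 158*(-605/9) = -95590/9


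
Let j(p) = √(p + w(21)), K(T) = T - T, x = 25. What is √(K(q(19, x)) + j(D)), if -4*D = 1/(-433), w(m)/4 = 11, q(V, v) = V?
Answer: √2*433^(¾)*76209^(¼)/866 ≈ 2.5755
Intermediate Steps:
K(T) = 0
w(m) = 44 (w(m) = 4*11 = 44)
D = 1/1732 (D = -¼/(-433) = -¼*(-1/433) = 1/1732 ≈ 0.00057737)
j(p) = √(44 + p) (j(p) = √(p + 44) = √(44 + p))
√(K(q(19, x)) + j(D)) = √(0 + √(44 + 1/1732)) = √(0 + √(76209/1732)) = √(0 + √32998497/866) = √(√32998497/866) = √2*433^(¾)*76209^(¼)/866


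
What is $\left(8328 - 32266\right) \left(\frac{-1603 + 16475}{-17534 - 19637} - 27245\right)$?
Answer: $\frac{24242940604446}{37171} \approx 6.522 \cdot 10^{8}$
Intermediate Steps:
$\left(8328 - 32266\right) \left(\frac{-1603 + 16475}{-17534 - 19637} - 27245\right) = - 23938 \left(\frac{14872}{-37171} - 27245\right) = - 23938 \left(14872 \left(- \frac{1}{37171}\right) - 27245\right) = - 23938 \left(- \frac{14872}{37171} - 27245\right) = \left(-23938\right) \left(- \frac{1012738767}{37171}\right) = \frac{24242940604446}{37171}$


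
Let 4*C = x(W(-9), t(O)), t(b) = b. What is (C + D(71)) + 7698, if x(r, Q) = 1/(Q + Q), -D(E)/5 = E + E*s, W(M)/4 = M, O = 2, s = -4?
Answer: 140209/16 ≈ 8763.1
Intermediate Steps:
W(M) = 4*M
D(E) = 15*E (D(E) = -5*(E + E*(-4)) = -5*(E - 4*E) = -(-15)*E = 15*E)
x(r, Q) = 1/(2*Q)
C = 1/16 (C = ((½)/2)/4 = ((½)*(½))/4 = (¼)*(¼) = 1/16 ≈ 0.062500)
(C + D(71)) + 7698 = (1/16 + 15*71) + 7698 = (1/16 + 1065) + 7698 = 17041/16 + 7698 = 140209/16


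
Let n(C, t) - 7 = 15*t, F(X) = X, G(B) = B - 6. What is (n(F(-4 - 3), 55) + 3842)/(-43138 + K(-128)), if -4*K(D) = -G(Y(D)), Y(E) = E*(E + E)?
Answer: -9348/69895 ≈ -0.13374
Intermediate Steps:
Y(E) = 2*E² (Y(E) = E*(2*E) = 2*E²)
G(B) = -6 + B
n(C, t) = 7 + 15*t
K(D) = -3/2 + D²/2 (K(D) = -(-1)*(-6 + 2*D²)/4 = -(6 - 2*D²)/4 = -3/2 + D²/2)
(n(F(-4 - 3), 55) + 3842)/(-43138 + K(-128)) = ((7 + 15*55) + 3842)/(-43138 + (-3/2 + (½)*(-128)²)) = ((7 + 825) + 3842)/(-43138 + (-3/2 + (½)*16384)) = (832 + 3842)/(-43138 + (-3/2 + 8192)) = 4674/(-43138 + 16381/2) = 4674/(-69895/2) = 4674*(-2/69895) = -9348/69895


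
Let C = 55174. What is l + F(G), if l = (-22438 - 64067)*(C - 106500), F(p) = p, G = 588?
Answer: 4439956218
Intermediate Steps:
l = 4439955630 (l = (-22438 - 64067)*(55174 - 106500) = -86505*(-51326) = 4439955630)
l + F(G) = 4439955630 + 588 = 4439956218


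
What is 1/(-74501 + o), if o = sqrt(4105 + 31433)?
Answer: -74501/5550363463 - sqrt(35538)/5550363463 ≈ -1.3457e-5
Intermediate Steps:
o = sqrt(35538) ≈ 188.52
1/(-74501 + o) = 1/(-74501 + sqrt(35538))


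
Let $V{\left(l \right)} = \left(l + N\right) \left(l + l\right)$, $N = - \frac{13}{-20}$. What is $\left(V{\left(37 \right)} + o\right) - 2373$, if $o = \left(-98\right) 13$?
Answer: $- \frac{8609}{10} \approx -860.9$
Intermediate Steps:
$N = \frac{13}{20}$ ($N = \left(-13\right) \left(- \frac{1}{20}\right) = \frac{13}{20} \approx 0.65$)
$V{\left(l \right)} = 2 l \left(\frac{13}{20} + l\right)$ ($V{\left(l \right)} = \left(l + \frac{13}{20}\right) \left(l + l\right) = \left(\frac{13}{20} + l\right) 2 l = 2 l \left(\frac{13}{20} + l\right)$)
$o = -1274$
$\left(V{\left(37 \right)} + o\right) - 2373 = \left(\frac{1}{10} \cdot 37 \left(13 + 20 \cdot 37\right) - 1274\right) - 2373 = \left(\frac{1}{10} \cdot 37 \left(13 + 740\right) - 1274\right) - 2373 = \left(\frac{1}{10} \cdot 37 \cdot 753 - 1274\right) - 2373 = \left(\frac{27861}{10} - 1274\right) - 2373 = \frac{15121}{10} - 2373 = - \frac{8609}{10}$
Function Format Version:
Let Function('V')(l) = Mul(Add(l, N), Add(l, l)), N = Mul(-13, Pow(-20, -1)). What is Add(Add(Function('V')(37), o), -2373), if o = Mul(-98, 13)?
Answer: Rational(-8609, 10) ≈ -860.90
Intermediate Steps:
N = Rational(13, 20) (N = Mul(-13, Rational(-1, 20)) = Rational(13, 20) ≈ 0.65000)
Function('V')(l) = Mul(2, l, Add(Rational(13, 20), l)) (Function('V')(l) = Mul(Add(l, Rational(13, 20)), Add(l, l)) = Mul(Add(Rational(13, 20), l), Mul(2, l)) = Mul(2, l, Add(Rational(13, 20), l)))
o = -1274
Add(Add(Function('V')(37), o), -2373) = Add(Add(Mul(Rational(1, 10), 37, Add(13, Mul(20, 37))), -1274), -2373) = Add(Add(Mul(Rational(1, 10), 37, Add(13, 740)), -1274), -2373) = Add(Add(Mul(Rational(1, 10), 37, 753), -1274), -2373) = Add(Add(Rational(27861, 10), -1274), -2373) = Add(Rational(15121, 10), -2373) = Rational(-8609, 10)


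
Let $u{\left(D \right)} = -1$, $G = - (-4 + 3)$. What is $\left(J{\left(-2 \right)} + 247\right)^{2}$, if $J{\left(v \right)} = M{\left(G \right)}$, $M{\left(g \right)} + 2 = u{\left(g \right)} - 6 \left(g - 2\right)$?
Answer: $62500$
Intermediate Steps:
$G = 1$ ($G = \left(-1\right) \left(-1\right) = 1$)
$M{\left(g \right)} = 9 - 6 g$ ($M{\left(g \right)} = -2 - \left(1 + 6 \left(g - 2\right)\right) = -2 - \left(1 + 6 \left(-2 + g\right)\right) = -2 - \left(-11 + 6 g\right) = 9 - 6 g$)
$J{\left(v \right)} = 3$ ($J{\left(v \right)} = 9 - 6 = 3$)
$\left(J{\left(-2 \right)} + 247\right)^{2} = \left(3 + 247\right)^{2} = 250^{2} = 62500$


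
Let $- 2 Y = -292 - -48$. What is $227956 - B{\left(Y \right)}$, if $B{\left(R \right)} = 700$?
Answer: $227256$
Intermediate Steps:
$Y = 122$ ($Y = - \frac{-292 - -48}{2} = - \frac{-292 + 48}{2} = \left(- \frac{1}{2}\right) \left(-244\right) = 122$)
$227956 - B{\left(Y \right)} = 227956 - 700 = 227256$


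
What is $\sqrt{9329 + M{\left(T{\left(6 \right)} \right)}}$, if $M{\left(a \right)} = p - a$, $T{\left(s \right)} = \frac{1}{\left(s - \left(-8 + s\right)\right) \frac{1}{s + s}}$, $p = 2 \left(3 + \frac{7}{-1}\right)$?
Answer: $\frac{3 \sqrt{4142}}{2} \approx 96.538$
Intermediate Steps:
$p = -8$ ($p = 2 \left(3 + 7 \left(-1\right)\right) = 2 \left(3 - 7\right) = 2 \left(-4\right) = -8$)
$T{\left(s \right)} = \frac{s}{4}$ ($T{\left(s \right)} = \frac{1}{8 \frac{1}{2 s}} = \frac{1}{4 \frac{1}{s}} = \frac{s}{4}$)
$M{\left(a \right)} = -8 - a$
$\sqrt{9329 + M{\left(T{\left(6 \right)} \right)}} = \sqrt{9329 - \left(8 + \frac{1}{4} \cdot 6\right)} = \sqrt{9329 - \frac{19}{2}} = \sqrt{\frac{18639}{2}} = \frac{3 \sqrt{4142}}{2}$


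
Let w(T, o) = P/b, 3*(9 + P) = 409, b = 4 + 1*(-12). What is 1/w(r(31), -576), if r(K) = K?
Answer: -12/191 ≈ -0.062827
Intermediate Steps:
b = -8 (b = 4 - 12 = -8)
P = 382/3 (P = -9 + (⅓)*409 = -9 + 409/3 = 382/3 ≈ 127.33)
w(T, o) = -191/12 (w(T, o) = (382/3)/(-8) = (382/3)*(-⅛) = -191/12)
1/w(r(31), -576) = 1/(-191/12) = -12/191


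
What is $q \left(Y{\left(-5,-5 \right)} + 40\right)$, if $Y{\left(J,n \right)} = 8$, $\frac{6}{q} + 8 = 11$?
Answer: $96$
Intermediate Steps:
$q = 2$ ($q = \frac{6}{-8 + 11} = \frac{6}{3} = 6 \cdot \frac{1}{3} = 2$)
$q \left(Y{\left(-5,-5 \right)} + 40\right) = 2 \left(8 + 40\right) = 2 \cdot 48 = 96$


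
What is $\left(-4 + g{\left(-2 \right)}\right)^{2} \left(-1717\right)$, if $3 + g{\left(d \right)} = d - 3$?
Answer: $-247248$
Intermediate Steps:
$g{\left(d \right)} = -6 + d$ ($g{\left(d \right)} = -3 + \left(d - 3\right) = -3 + \left(-3 + d\right) = -6 + d$)
$\left(-4 + g{\left(-2 \right)}\right)^{2} \left(-1717\right) = \left(-4 - 8\right)^{2} \left(-1717\right) = \left(-12\right)^{2} \left(-1717\right) = 144 \left(-1717\right) = -247248$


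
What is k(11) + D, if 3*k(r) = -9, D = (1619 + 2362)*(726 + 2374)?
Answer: 12341097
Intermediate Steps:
D = 12341100 (D = 3981*3100 = 12341100)
k(r) = -3 (k(r) = (⅓)*(-9) = -3)
k(11) + D = -3 + 12341100 = 12341097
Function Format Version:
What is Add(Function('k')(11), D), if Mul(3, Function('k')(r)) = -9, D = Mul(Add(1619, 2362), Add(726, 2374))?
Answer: 12341097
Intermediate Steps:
D = 12341100 (D = Mul(3981, 3100) = 12341100)
Function('k')(r) = -3 (Function('k')(r) = Mul(Rational(1, 3), -9) = -3)
Add(Function('k')(11), D) = Add(-3, 12341100) = 12341097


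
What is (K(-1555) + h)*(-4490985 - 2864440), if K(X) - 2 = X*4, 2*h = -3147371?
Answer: 23241723402975/2 ≈ 1.1621e+13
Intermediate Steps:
h = -3147371/2 (h = (½)*(-3147371) = -3147371/2 ≈ -1.5737e+6)
K(X) = 2 + 4*X (K(X) = 2 + X*4 = 2 + 4*X)
(K(-1555) + h)*(-4490985 - 2864440) = ((2 + 4*(-1555)) - 3147371/2)*(-4490985 - 2864440) = ((2 - 6220) - 3147371/2)*(-7355425) = (-6218 - 3147371/2)*(-7355425) = -3159807/2*(-7355425) = 23241723402975/2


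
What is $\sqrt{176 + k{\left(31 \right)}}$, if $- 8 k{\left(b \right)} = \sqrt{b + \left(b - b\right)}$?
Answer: $\frac{\sqrt{2816 - 2 \sqrt{31}}}{4} \approx 13.24$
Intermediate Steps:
$k{\left(b \right)} = - \frac{\sqrt{b}}{8}$ ($k{\left(b \right)} = - \frac{\sqrt{b + \left(b - b\right)}}{8} = - \frac{\sqrt{b + 0}}{8} = - \frac{\sqrt{b}}{8}$)
$\sqrt{176 + k{\left(31 \right)}} = \sqrt{176 - \frac{\sqrt{31}}{8}}$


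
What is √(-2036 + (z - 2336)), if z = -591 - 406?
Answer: I*√5369 ≈ 73.273*I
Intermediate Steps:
z = -997
√(-2036 + (z - 2336)) = √(-2036 + (-997 - 2336)) = √(-2036 - 3333) = √(-5369) = I*√5369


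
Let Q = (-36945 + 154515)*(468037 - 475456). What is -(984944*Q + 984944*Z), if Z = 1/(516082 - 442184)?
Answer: 31743595559028924008/36949 ≈ 8.5912e+14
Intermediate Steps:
Z = 1/73898 ≈ 1.3532e-5
Q = -872251830 (Q = 117570*(-7419) = -872251830)
-(984944*Q + 984944*Z) = -984944/(1/(-872251830 + 1/73898)) = -984944/(1/(-64457665733339/73898)) = -984944/(-73898/64457665733339) = -984944*(-64457665733339/73898) = 31743595559028924008/36949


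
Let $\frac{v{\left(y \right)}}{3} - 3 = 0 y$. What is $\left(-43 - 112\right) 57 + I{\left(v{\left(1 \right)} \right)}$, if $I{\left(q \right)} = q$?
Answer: $-8826$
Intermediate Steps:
$v{\left(y \right)} = 9$ ($v{\left(y \right)} = 9 + 3 \cdot 0 y = 9 + 3 \cdot 0 = 9 + 0 = 9$)
$\left(-43 - 112\right) 57 + I{\left(v{\left(1 \right)} \right)} = \left(-43 - 112\right) 57 + 9 = \left(-155\right) 57 + 9 = -8835 + 9 = -8826$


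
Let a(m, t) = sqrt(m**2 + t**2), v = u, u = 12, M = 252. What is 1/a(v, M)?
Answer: sqrt(442)/5304 ≈ 0.0039638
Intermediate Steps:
v = 12
1/a(v, M) = 1/(sqrt(12**2 + 252**2)) = 1/(sqrt(144 + 63504)) = 1/(sqrt(63648)) = 1/(12*sqrt(442)) = sqrt(442)/5304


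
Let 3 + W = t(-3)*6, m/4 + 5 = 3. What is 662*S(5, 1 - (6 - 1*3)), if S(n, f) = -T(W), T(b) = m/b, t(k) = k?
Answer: -5296/21 ≈ -252.19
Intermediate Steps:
m = -8 (m = -20 + 4*3 = -20 + 12 = -8)
W = -21 (W = -3 - 3*6 = -3 - 18 = -21)
T(b) = -8/b
S(n, f) = -8/21 (S(n, f) = -(-8)/(-21) = -(-8)*(-1)/21 = -1*8/21 = -8/21)
662*S(5, 1 - (6 - 1*3)) = 662*(-8/21) = -5296/21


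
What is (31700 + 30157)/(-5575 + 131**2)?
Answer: 20619/3862 ≈ 5.3389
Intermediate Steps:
(31700 + 30157)/(-5575 + 131**2) = 61857/(-5575 + 17161) = 61857/11586 = 61857*(1/11586) = 20619/3862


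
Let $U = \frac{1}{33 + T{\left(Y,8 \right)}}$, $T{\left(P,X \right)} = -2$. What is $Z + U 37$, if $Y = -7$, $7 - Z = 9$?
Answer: $- \frac{25}{31} \approx -0.80645$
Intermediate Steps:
$Z = -2$ ($Z = 7 - 9 = -2$)
$U = \frac{1}{31}$ ($U = \frac{1}{33 - 2} = \frac{1}{31} \approx 0.032258$)
$Z + U 37 = -2 + \frac{1}{31} \cdot 37 = -2 + \frac{37}{31} = - \frac{25}{31}$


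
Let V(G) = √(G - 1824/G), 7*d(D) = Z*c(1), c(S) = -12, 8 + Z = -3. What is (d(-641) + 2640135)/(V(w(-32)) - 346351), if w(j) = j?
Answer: -18481077/2424422 ≈ -7.6229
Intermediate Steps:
Z = -11 (Z = -8 - 3 = -11)
d(D) = 132/7 (d(D) = (-11*(-12))/7 = (⅐)*132 = 132/7)
(d(-641) + 2640135)/(V(w(-32)) - 346351) = (132/7 + 2640135)/(√(-32 - 1824/(-32)) - 346351) = 18481077/(7*(√(-32 - 1824*(-1/32)) - 346351)) = 18481077/(7*(√(-32 + 57) - 346351)) = 18481077/(7*(√25 - 346351)) = 18481077/(7*(5 - 346351)) = (18481077/7)/(-346346) = (18481077/7)*(-1/346346) = -18481077/2424422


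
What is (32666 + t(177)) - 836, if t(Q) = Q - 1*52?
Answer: 31955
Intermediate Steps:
t(Q) = -52 + Q (t(Q) = Q - 52 = -52 + Q)
(32666 + t(177)) - 836 = (32666 + (-52 + 177)) - 836 = (32666 + 125) - 836 = 32791 - 836 = 31955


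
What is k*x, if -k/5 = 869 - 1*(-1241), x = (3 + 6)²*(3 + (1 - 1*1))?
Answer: -2563650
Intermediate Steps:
x = 243 (x = 9²*(3 + (1 - 1)) = 81*(3 + 0) = 81*3 = 243)
k = -10550 (k = -5*(869 - 1*(-1241)) = -5*(869 + 1241) = -5*2110 = -10550)
k*x = -10550*243 = -2563650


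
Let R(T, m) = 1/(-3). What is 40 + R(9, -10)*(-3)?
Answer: 41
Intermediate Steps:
R(T, m) = -1/3
40 + R(9, -10)*(-3) = 40 - 1/3*(-3) = 40 + 1 = 41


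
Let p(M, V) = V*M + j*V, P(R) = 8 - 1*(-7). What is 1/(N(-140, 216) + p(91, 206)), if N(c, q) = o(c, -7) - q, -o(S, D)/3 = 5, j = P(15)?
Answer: 1/21605 ≈ 4.6286e-5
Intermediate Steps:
P(R) = 15 (P(R) = 8 + 7 = 15)
j = 15
o(S, D) = -15 (o(S, D) = -3*5 = -15)
p(M, V) = 15*V + M*V (p(M, V) = V*M + 15*V = M*V + 15*V = 15*V + M*V)
N(c, q) = -15 - q
1/(N(-140, 216) + p(91, 206)) = 1/((-15 - 1*216) + 206*(15 + 91)) = 1/((-15 - 216) + 206*106) = 1/(-231 + 21836) = 1/21605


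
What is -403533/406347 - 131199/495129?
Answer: -28123690090/22354909307 ≈ -1.2581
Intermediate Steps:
-403533/406347 - 131199/495129 = -403533*1/406347 - 131199*1/495129 = -134511/135449 - 43733/165043 = -28123690090/22354909307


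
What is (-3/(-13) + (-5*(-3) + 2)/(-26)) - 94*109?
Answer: -266407/26 ≈ -10246.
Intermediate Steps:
(-3/(-13) + (-5*(-3) + 2)/(-26)) - 94*109 = (-3*(-1/13) + (15 + 2)*(-1/26)) - 10246 = (3/13 + 17*(-1/26)) - 10246 = (3/13 - 17/26) - 10246 = -11/26 - 10246 = -266407/26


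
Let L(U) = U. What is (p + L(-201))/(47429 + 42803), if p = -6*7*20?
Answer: -1041/90232 ≈ -0.011537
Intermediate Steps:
p = -840 (p = -42*20 = -840)
(p + L(-201))/(47429 + 42803) = (-840 - 201)/(47429 + 42803) = -1041/90232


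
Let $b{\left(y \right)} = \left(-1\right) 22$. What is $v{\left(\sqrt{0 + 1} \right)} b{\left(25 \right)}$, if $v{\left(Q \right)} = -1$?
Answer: $22$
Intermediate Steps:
$b{\left(y \right)} = -22$
$v{\left(\sqrt{0 + 1} \right)} b{\left(25 \right)} = \left(-1\right) \left(-22\right) = 22$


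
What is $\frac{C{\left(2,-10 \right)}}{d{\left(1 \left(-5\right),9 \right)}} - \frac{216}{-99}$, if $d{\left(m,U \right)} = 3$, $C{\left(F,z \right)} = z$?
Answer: $- \frac{38}{33} \approx -1.1515$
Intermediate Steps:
$\frac{C{\left(2,-10 \right)}}{d{\left(1 \left(-5\right),9 \right)}} - \frac{216}{-99} = - \frac{10}{3} - \frac{216}{-99} = \left(-10\right) \frac{1}{3} - - \frac{24}{11} = - \frac{10}{3} + \frac{24}{11} = - \frac{38}{33}$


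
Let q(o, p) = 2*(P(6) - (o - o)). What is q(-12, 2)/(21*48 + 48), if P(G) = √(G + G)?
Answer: √3/264 ≈ 0.0065608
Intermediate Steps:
P(G) = √2*√G (P(G) = √(2*G) = √2*√G)
q(o, p) = 4*√3 (q(o, p) = 2*(√2*√6 - (o - o)) = 2*(2*√3 - 1*0) = 2*(2*√3 + 0) = 2*(2*√3) = 4*√3)
q(-12, 2)/(21*48 + 48) = (4*√3)/(21*48 + 48) = (4*√3)/(1008 + 48) = (4*√3)/1056 = (4*√3)*(1/1056) = √3/264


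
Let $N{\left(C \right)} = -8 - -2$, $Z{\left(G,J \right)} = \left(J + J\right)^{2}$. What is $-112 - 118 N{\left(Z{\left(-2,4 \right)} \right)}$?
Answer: $596$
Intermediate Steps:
$Z{\left(G,J \right)} = 4 J^{2}$ ($Z{\left(G,J \right)} = \left(2 J\right)^{2} = 4 J^{2}$)
$N{\left(C \right)} = -6$ ($N{\left(C \right)} = -8 + 2 = -6$)
$-112 - 118 N{\left(Z{\left(-2,4 \right)} \right)} = -112 - -708 = -112 + 708 = 596$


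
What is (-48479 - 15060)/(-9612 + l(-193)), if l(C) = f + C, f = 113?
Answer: 63539/9692 ≈ 6.5558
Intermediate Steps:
l(C) = 113 + C
(-48479 - 15060)/(-9612 + l(-193)) = (-48479 - 15060)/(-9612 + (113 - 193)) = -63539/(-9612 - 80) = -63539/(-9692) = -63539*(-1/9692) = 63539/9692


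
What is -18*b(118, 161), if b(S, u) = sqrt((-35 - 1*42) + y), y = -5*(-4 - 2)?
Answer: -18*I*sqrt(47) ≈ -123.4*I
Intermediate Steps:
y = 30 (y = -5*(-6) = -1*(-30) = 30)
b(S, u) = I*sqrt(47) (b(S, u) = sqrt((-35 - 1*42) + 30) = sqrt((-35 - 42) + 30) = sqrt(-77 + 30) = sqrt(-47) = I*sqrt(47))
-18*b(118, 161) = -18*I*sqrt(47)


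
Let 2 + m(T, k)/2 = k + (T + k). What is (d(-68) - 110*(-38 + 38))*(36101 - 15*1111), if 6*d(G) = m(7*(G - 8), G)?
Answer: -13022120/3 ≈ -4.3407e+6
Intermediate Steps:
m(T, k) = -4 + 2*T + 4*k (m(T, k) = -4 + 2*(k + (T + k)) = -4 + 2*(T + 2*k) = -4 + (2*T + 4*k) = -4 + 2*T + 4*k)
d(G) = -58/3 + 3*G (d(G) = (-4 + 2*(7*(G - 8)) + 4*G)/6 = (-4 + 2*(7*(-8 + G)) + 4*G)/6 = (-4 + 2*(-56 + 7*G) + 4*G)/6 = (-4 + (-112 + 14*G) + 4*G)/6 = (-116 + 18*G)/6 = -58/3 + 3*G)
(d(-68) - 110*(-38 + 38))*(36101 - 15*1111) = ((-58/3 + 3*(-68)) - 110*(-38 + 38))*(36101 - 15*1111) = ((-58/3 - 204) - 110*0)*(36101 - 16665) = (-670/3 + 0)*19436 = -670/3*19436 = -13022120/3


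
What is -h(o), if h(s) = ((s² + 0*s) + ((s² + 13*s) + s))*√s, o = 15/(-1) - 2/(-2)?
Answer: -196*I*√14 ≈ -733.37*I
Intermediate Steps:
o = -14 (o = 15*(-1) - 2*(-½) = -15 + 1 = -14)
h(s) = √s*(2*s² + 14*s) (h(s) = ((s² + 0) + (s² + 14*s))*√s = (s² + (s² + 14*s))*√s = (2*s² + 14*s)*√s = √s*(2*s² + 14*s))
-h(o) = -2*(-14)^(3/2)*(7 - 14) = -2*(-14*I*√14)*(-7) = -196*I*√14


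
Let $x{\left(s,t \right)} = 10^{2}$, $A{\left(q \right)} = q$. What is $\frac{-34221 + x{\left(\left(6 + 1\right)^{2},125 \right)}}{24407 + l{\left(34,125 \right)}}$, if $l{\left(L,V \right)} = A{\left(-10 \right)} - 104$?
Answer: $- \frac{34121}{24293} \approx -1.4046$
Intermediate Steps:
$x{\left(s,t \right)} = 100$
$l{\left(L,V \right)} = -114$ ($l{\left(L,V \right)} = -10 - 104 = -114$)
$\frac{-34221 + x{\left(\left(6 + 1\right)^{2},125 \right)}}{24407 + l{\left(34,125 \right)}} = \frac{-34221 + 100}{24407 - 114} = - \frac{34121}{24293}$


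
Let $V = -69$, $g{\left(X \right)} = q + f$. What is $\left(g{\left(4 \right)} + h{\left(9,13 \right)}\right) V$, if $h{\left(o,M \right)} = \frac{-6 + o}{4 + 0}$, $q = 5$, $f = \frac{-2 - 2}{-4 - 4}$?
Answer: $- \frac{1725}{4} \approx -431.25$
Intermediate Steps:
$f = \frac{1}{2}$ ($f = - \frac{4}{-8} = \left(-4\right) \left(- \frac{1}{8}\right) = \frac{1}{2} \approx 0.5$)
$h{\left(o,M \right)} = - \frac{3}{2} + \frac{o}{4}$ ($h{\left(o,M \right)} = \frac{-6 + o}{4} = \left(-6 + o\right) \frac{1}{4} = - \frac{3}{2} + \frac{o}{4}$)
$g{\left(X \right)} = \frac{11}{2}$ ($g{\left(X \right)} = 5 + \frac{1}{2} = \frac{11}{2}$)
$\left(g{\left(4 \right)} + h{\left(9,13 \right)}\right) V = \left(\frac{11}{2} + \left(- \frac{3}{2} + \frac{1}{4} \cdot 9\right)\right) \left(-69\right) = \left(\frac{11}{2} + \left(- \frac{3}{2} + \frac{9}{4}\right)\right) \left(-69\right) = \left(\frac{11}{2} + \frac{3}{4}\right) \left(-69\right) = \frac{25}{4} \left(-69\right) = - \frac{1725}{4}$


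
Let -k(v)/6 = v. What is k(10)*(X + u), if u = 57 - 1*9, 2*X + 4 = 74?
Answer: -4980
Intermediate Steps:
k(v) = -6*v
X = 35 (X = -2 + (½)*74 = -2 + 37 = 35)
u = 48 (u = 57 - 9 = 48)
k(10)*(X + u) = (-6*10)*(35 + 48) = -60*83 = -4980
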